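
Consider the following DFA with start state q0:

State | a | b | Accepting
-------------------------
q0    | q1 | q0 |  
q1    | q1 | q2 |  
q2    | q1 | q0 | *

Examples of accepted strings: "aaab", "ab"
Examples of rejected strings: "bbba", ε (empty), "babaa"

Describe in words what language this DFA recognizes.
strings over {a,b} ending with 'ab'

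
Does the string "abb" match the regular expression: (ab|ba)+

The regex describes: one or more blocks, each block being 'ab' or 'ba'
No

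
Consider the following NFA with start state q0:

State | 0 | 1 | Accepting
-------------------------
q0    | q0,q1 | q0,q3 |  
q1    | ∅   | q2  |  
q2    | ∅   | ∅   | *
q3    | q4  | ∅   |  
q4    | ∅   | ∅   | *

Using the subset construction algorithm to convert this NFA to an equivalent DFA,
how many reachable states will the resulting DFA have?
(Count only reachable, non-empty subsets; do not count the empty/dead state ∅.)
Start subset: {q0}
{q0}: on 0 → {q0, q1}, on 1 → {q0, q3}
{q0, q1}: on 0 → {q0, q1}, on 1 → {q0, q2, q3}
{q0, q3}: on 0 → {q0, q1, q4}, on 1 → {q0, q3}
{q0, q2, q3}: on 0 → {q0, q1, q4}, on 1 → {q0, q3}
{q0, q1, q4}: on 0 → {q0, q1}, on 1 → {q0, q2, q3}
Reachable non-empty subsets: {q0}, {q0, q1}, {q0, q3}, {q0, q2, q3}, {q0, q1, q4} — 5 in total.

Final answer: 5 states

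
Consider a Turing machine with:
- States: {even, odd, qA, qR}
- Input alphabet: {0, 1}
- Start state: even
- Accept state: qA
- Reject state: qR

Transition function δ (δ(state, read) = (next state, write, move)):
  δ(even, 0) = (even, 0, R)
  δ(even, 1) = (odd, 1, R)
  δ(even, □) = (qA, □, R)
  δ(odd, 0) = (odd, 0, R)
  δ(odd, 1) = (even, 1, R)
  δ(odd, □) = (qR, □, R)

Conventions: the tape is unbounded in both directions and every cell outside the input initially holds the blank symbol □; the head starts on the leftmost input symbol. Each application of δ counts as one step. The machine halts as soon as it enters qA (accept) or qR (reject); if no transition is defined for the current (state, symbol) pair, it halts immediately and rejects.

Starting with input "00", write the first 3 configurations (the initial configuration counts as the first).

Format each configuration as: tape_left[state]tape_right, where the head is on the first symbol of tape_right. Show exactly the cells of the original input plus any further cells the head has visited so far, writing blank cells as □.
Step 0: [even]00 (head at position 0)
Step 1: δ(even, 0) = (even, 0, R)  ⊢  0[even]0 (head at position 1)
Step 2: δ(even, 0) = (even, 0, R)  ⊢  00[even]□ (head at position 2)

Final answer: [even]00 ⊢ 0[even]0 ⊢ 00[even]□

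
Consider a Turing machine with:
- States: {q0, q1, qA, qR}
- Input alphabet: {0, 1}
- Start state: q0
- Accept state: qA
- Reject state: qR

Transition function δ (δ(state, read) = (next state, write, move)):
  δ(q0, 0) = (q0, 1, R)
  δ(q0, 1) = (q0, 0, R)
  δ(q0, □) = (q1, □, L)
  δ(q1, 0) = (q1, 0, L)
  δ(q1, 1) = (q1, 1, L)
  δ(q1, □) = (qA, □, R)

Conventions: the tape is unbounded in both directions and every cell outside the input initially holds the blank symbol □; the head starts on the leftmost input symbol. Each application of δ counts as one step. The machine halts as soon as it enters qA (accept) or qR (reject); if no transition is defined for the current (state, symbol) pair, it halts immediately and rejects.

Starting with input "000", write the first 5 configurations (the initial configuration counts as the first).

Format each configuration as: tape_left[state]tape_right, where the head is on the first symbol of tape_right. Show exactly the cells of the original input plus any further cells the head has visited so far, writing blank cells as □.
Step 0: [q0]000 (head at position 0)
Step 1: δ(q0, 0) = (q0, 1, R)  ⊢  1[q0]00 (head at position 1)
Step 2: δ(q0, 0) = (q0, 1, R)  ⊢  11[q0]0 (head at position 2)
Step 3: δ(q0, 0) = (q0, 1, R)  ⊢  111[q0]□ (head at position 3)
Step 4: δ(q0, □) = (q1, □, L)  ⊢  11[q1]1□ (head at position 2)

Final answer: [q0]000 ⊢ 1[q0]00 ⊢ 11[q0]0 ⊢ 111[q0]□ ⊢ 11[q1]1□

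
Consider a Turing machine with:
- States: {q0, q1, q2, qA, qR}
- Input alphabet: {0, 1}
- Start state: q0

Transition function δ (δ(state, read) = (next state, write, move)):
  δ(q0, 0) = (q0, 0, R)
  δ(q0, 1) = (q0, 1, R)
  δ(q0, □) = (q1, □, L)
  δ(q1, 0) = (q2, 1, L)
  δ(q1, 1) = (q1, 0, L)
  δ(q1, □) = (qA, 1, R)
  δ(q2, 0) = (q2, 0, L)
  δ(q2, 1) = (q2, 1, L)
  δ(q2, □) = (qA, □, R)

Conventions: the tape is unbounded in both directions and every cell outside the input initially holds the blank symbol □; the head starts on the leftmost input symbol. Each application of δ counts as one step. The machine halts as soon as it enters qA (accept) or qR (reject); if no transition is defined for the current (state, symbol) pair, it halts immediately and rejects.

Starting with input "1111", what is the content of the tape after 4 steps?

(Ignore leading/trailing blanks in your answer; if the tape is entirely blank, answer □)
Step 0: [q0]1111 (head at position 0)
Step 1: δ(q0, 1) = (q0, 1, R)  ⊢  1[q0]111 (head at position 1)
Step 2: δ(q0, 1) = (q0, 1, R)  ⊢  11[q0]11 (head at position 2)
Step 3: δ(q0, 1) = (q0, 1, R)  ⊢  111[q0]1 (head at position 3)
Step 4: δ(q0, 1) = (q0, 1, R)  ⊢  1111[q0]□ (head at position 4)
Tape after 4 steps (ignoring surrounding blanks): 1111

Final answer: Tape: 1111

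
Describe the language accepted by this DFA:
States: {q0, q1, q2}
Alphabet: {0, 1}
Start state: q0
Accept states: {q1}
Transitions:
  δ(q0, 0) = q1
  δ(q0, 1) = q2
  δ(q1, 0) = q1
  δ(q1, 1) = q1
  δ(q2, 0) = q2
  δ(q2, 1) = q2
Analyzing the DFA structure:
Start state: q0
Accept states: {q1}
Interpreting what each state remembers (checking against the transitions):
  q0: nothing has been read yet
  q1: the first symbol was 0
  q2: the first symbol was 1 (trap state)
  δ(q0, 0): in q0 (nothing has been read yet), after reading 0 we have: the first symbol was 0 → q1
  δ(q0, 1): in q0 (nothing has been read yet), after reading 1 we have: the first symbol was 1 (trap state) → q2
  δ(q1, 0): in q1 (the first symbol was 0), after reading 0 we have: the first symbol was 0 → q1
  δ(q1, 1): in q1 (the first symbol was 0), after reading 1 we have: the first symbol was 0 → q1
  δ(q2, 0): in q2 (the first symbol was 1 (trap state)), after reading 0 we have: the first symbol was 1 (trap state) → q2
  δ(q2, 1): in q2 (the first symbol was 1 (trap state)), after reading 1 we have: the first symbol was 1 (trap state) → q2
A string is accepted iff it ends in {q1}, i.e. the first symbol was 0.
Language: All binary strings starting with 0

Final answer: All binary strings starting with 0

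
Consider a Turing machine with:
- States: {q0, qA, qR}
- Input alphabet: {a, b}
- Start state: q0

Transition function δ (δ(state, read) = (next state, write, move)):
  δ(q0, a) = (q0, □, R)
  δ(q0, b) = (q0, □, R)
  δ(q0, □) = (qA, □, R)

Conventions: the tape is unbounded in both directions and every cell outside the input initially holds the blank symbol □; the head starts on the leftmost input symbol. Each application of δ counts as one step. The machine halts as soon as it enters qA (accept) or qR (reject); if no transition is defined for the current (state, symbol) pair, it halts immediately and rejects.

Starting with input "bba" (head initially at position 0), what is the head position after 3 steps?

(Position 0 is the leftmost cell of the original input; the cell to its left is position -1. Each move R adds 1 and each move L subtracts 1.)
Step 0: [q0]bba (head at position 0)
Step 1: δ(q0, b) = (q0, □, R)  ⊢  □[q0]ba (head at position 1)
Step 2: δ(q0, b) = (q0, □, R)  ⊢  □□[q0]a (head at position 2)
Step 3: δ(q0, a) = (q0, □, R)  ⊢  □□□[q0]□ (head at position 3)
Head position after 3 steps: 3

Final answer: Position 3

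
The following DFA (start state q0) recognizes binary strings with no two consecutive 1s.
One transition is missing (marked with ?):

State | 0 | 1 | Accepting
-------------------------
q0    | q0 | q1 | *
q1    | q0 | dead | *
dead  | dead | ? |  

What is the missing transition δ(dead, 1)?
dead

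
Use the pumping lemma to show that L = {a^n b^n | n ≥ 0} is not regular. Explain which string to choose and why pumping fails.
Language: L = {a^n b^n | n ≥ 0} (equal numbers of a's followed by b's)
Step 1: Assume for contradiction that L is regular, with pumping length p.
Step 2: Choose s = a^p b^p. Then s ∈ L (it has p a's followed by p b's) and |s| ≥ p.
Step 3: Consider any decomposition s = xyz with |xy| ≤ p and |y| > 0. Since |xy| ≤ p and the first p symbols of s are all a's, y = a^k for some k with 1 ≤ k ≤ p.
Step 4: Pumping up (i = 2): xy²z = a^(p+k) b^p, which has more a's than b's, so xy²z ∉ L.
This contradicts the pumping lemma, so L is not regular.

Final answer: Choose s = a^p b^p. Since |xy| ≤ p, y = a^k with k ≥ 1. Then xy²z = a^(p+k) b^p ∉ L.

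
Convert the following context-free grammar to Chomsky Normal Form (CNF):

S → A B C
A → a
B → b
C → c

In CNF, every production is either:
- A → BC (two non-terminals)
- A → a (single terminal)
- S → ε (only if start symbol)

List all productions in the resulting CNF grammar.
The grammar has no ε-productions or unit productions to eliminate.
A → a is already in CNF (single terminal) – keep it.
B → b is already in CNF (single terminal) – keep it.
C → c is already in CNF (single terminal) – keep it.
S → A B C has 3 symbols on the right: break it into binary productions S → A X0, X0 → B C.
Resulting CNF grammar (5 productions): A → a; B → b; C → c; S → A X0; X0 → B C

Final answer: A → a; B → b; C → c; S → A X0; X0 → B C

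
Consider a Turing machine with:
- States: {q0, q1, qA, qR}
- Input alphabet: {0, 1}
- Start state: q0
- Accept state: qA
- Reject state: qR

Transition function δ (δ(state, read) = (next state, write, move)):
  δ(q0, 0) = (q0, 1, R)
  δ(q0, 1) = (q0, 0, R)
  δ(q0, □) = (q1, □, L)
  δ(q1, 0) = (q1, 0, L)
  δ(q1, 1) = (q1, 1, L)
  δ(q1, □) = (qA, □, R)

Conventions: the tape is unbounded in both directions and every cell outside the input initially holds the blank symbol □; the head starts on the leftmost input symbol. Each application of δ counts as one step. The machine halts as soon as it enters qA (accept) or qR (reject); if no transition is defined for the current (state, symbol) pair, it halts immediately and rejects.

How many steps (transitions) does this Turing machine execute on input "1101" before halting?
Step 0: [q0]1101 (head at position 0)
Step 1: δ(q0, 1) = (q0, 0, R)  ⊢  0[q0]101 (head at position 1)
Step 2: δ(q0, 1) = (q0, 0, R)  ⊢  00[q0]01 (head at position 2)
Step 3: δ(q0, 0) = (q0, 1, R)  ⊢  001[q0]1 (head at position 3)
Step 4: δ(q0, 1) = (q0, 0, R)  ⊢  0010[q0]□ (head at position 4)
Step 5: δ(q0, □) = (q1, □, L)  ⊢  001[q1]0□ (head at position 3)
Step 6: δ(q1, 0) = (q1, 0, L)  ⊢  00[q1]10□ (head at position 2)
Step 7: δ(q1, 1) = (q1, 1, L)  ⊢  0[q1]010□ (head at position 1)
Step 8: δ(q1, 0) = (q1, 0, L)  ⊢  [q1]0010□ (head at position 0)
Step 9: δ(q1, 0) = (q1, 0, L)  ⊢  [q1]□0010□ (head at position -1)
Step 10: δ(q1, □) = (qA, □, R)  ⊢  □[qA]0010□ (head at position 0)
The machine is in qA, so it halts and accepts.
Number of transitions executed: 10.

Final answer: 10 steps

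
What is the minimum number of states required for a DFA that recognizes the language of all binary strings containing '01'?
Language: binary strings containing '01'
Lower bound (Myhill–Nerode): the prefixes ε, 0, 01 are pairwise distinguishable:
  ε vs 01: suffix ε distinguishes them (ε is rejected, 01 is accepted)
  0 vs 01: suffix ε distinguishes them (0 is rejected, 01 is accepted)
  ε vs 0: suffix 1 distinguishes them (ε·1 = 1 is rejected, 0·1 = 01 is accepted)
So any DFA needs at least 3 states.
Upper bound: a DFA with 3 states exists (one state per class above: 'no progress', 'last symbol 0', and 'seen 01' (accepting sink)).
Minimum states: 3

Final answer: 3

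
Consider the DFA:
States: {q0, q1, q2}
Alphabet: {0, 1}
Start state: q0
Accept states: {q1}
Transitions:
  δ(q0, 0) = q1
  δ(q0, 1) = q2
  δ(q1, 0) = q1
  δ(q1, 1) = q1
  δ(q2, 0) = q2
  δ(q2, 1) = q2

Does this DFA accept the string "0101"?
Processing string "0101":
  q0 --0--> q1
  q1 --1--> q1
  q1 --0--> q1
  q1 --1--> q1
Final state: q1
Accept states: {q1}
q1 is an accept state, so the string is accepted.

Final answer: Yes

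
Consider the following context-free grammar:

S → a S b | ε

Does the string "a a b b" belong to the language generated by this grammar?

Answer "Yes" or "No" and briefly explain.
A derivation exists: S ⇒ a S b ⇒ a a S b b ⇒ a a b b (using S → a S b twice, then S → ε).

Final answer: Yes - a valid derivation exists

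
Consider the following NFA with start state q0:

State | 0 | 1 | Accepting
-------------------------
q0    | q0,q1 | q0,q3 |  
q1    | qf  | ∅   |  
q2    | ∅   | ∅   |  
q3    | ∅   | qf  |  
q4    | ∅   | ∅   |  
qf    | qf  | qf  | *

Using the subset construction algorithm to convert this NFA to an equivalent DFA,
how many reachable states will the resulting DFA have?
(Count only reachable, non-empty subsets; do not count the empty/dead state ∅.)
Start subset: {q0}
{q0}: on 0 → {q0, q1}, on 1 → {q0, q3}
{q0, q1}: on 0 → {q0, q1, qf}, on 1 → {q0, q3}
{q0, q3}: on 0 → {q0, q1}, on 1 → {q0, q3, qf}
{q0, q1, qf}: on 0 → {q0, q1, qf}, on 1 → {q0, q3, qf}
{q0, q3, qf}: on 0 → {q0, q1, qf}, on 1 → {q0, q3, qf}
Reachable non-empty subsets: {q0}, {q0, q1}, {q0, q3}, {q0, q1, qf}, {q0, q3, qf} — 5 in total.

Final answer: 5 states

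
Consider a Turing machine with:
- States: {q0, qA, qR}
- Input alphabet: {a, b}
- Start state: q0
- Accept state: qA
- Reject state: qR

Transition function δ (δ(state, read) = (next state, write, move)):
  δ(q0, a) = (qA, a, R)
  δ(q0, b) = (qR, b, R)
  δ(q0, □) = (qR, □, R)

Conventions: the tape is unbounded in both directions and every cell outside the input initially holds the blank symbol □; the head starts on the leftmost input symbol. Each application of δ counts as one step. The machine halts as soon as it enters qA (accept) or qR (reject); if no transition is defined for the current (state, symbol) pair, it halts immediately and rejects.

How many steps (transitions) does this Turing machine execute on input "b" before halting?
Step 0: [q0]b (head at position 0)
Step 1: δ(q0, b) = (qR, b, R)  ⊢  b[qR]□ (head at position 1)
The machine is in qR, so it halts and rejects.
Number of transitions executed: 1.

Final answer: 1 steps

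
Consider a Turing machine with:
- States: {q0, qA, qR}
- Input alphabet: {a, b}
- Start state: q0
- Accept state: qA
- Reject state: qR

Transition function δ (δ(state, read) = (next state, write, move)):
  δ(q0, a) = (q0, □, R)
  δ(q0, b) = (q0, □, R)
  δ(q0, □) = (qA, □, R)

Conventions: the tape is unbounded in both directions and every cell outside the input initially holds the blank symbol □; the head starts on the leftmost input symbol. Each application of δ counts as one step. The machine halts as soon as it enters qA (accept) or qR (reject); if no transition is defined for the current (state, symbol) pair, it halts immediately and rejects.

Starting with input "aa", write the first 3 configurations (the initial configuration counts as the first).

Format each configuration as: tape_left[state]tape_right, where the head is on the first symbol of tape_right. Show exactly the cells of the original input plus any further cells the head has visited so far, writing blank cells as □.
Step 0: [q0]aa (head at position 0)
Step 1: δ(q0, a) = (q0, □, R)  ⊢  □[q0]a (head at position 1)
Step 2: δ(q0, a) = (q0, □, R)  ⊢  □□[q0]□ (head at position 2)

Final answer: [q0]aa ⊢ □[q0]a ⊢ □□[q0]□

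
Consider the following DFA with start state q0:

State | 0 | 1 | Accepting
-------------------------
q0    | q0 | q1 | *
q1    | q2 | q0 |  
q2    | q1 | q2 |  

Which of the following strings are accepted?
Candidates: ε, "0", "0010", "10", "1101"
ε: q0; q0 is accepting → accepted
"0": q0 → q0; q0 is accepting → accepted
"0010": q0 → q0 → q0 → q1 → q2; q2 is not accepting → rejected
"10": q0 → q1 → q2; q2 is not accepting → rejected
"1101": q0 → q1 → q0 → q0 → q1; q1 is not accepting → rejected

Final answer: ε, "0"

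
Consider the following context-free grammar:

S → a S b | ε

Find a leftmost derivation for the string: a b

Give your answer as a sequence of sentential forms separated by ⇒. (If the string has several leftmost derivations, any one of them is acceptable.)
Start with S.
Step 1: the leftmost non-terminal is S; apply S → a S b:  a S b
Step 2: the leftmost non-terminal is S; apply S → ε:  a b

Final answer: S ⇒ a S b ⇒ a b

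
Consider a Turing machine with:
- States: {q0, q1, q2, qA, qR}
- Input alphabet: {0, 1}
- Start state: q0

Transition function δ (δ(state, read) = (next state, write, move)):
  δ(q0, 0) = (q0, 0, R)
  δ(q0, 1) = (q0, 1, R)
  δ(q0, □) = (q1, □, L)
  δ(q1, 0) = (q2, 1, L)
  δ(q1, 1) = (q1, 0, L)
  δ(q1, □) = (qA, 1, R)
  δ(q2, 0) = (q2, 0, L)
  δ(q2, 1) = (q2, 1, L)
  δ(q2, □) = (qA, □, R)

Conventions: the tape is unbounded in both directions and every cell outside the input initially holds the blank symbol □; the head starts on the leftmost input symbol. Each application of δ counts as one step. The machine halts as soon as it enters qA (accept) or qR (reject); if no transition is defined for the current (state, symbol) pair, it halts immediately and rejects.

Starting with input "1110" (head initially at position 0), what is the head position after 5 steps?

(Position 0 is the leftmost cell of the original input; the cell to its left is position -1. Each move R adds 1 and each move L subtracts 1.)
Step 0: [q0]1110 (head at position 0)
Step 1: δ(q0, 1) = (q0, 1, R)  ⊢  1[q0]110 (head at position 1)
Step 2: δ(q0, 1) = (q0, 1, R)  ⊢  11[q0]10 (head at position 2)
Step 3: δ(q0, 1) = (q0, 1, R)  ⊢  111[q0]0 (head at position 3)
Step 4: δ(q0, 0) = (q0, 0, R)  ⊢  1110[q0]□ (head at position 4)
Step 5: δ(q0, □) = (q1, □, L)  ⊢  111[q1]0□ (head at position 3)
Head position after 5 steps: 3

Final answer: Position 3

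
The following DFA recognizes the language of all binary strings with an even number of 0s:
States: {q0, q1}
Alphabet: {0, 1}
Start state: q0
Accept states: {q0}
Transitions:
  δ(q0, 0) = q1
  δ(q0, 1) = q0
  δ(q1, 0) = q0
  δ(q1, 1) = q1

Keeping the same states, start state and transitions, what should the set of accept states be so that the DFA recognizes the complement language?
The DFA is complete (every state has a transition on every symbol), so the complement
is recognized by the same DFA with accepting and non-accepting states swapped.
Original accept states: {q0}
Complement accept states = All states - Original accept states
= {q0, q1} - {q0}
= {q1}
Complement language: strings with an ODD number of 0s

Final answer: {q1}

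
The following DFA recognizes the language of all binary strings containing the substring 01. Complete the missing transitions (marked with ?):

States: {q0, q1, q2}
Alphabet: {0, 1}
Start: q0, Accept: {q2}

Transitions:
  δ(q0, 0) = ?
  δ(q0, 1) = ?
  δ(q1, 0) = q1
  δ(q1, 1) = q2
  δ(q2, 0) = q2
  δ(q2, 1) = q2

What each state remembers (consistent with the given transitions and accept states):
  q0: 01 not seen yet and the last symbol was not 0
  q1: 01 not seen yet and the last symbol was 0
  q2: the substring 01 has already been seen
Filling in the missing entries:
  δ(q0, 0): in q0 (01 not seen yet and the last symbol was not 0), after reading 0 we have: 01 not seen yet and the last symbol was 0 → q1
  δ(q0, 1): in q0 (01 not seen yet and the last symbol was not 0), after reading 1 we have: 01 not seen yet and the last symbol was not 0 → q0

Final answer: δ(q0, 0) = q1; δ(q0, 1) = q0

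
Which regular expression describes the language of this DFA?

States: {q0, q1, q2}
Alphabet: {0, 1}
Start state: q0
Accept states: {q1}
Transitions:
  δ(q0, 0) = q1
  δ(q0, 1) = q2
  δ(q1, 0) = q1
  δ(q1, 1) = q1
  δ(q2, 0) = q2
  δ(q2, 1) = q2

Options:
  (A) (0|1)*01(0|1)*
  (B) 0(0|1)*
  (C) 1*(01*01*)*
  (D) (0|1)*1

Testing sample strings against the DFA:
  '000' -> accepted
  '101' -> rejected
  '0000' -> accepted
  '11' -> rejected
Checking each option for a counterexample:
  (A) (0|1)*01(0|1)*: '0' is accepted by the DFA but does not match the regex → eliminated
  (B) 0(0|1)*: agrees with the DFA on all strings of length ≤ 4
  (C) 1*(01*01*)*: ε is rejected by the DFA but matches the regex → eliminated
  (D) (0|1)*1: '0' is accepted by the DFA but does not match the regex → eliminated
Only (B) 0(0|1)* is consistent with the DFA.

Final answer: (B) 0(0|1)*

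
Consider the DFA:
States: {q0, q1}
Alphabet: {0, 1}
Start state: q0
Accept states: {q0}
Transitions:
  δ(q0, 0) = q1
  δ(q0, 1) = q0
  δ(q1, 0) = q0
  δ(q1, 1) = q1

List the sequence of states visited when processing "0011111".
Starting at q0
Read '0': q0 -> q1
Read '0': q1 -> q0
Read '1': q0 -> q0
Read '1': q0 -> q0
Read '1': q0 -> q0
Read '1': q0 -> q0
Read '1': q0 -> q0

Final answer: q0 -> q1 -> q0 -> q0 -> q0 -> q0 -> q0 -> q0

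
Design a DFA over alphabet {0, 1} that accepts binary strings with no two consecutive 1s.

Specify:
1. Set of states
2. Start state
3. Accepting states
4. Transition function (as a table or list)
One valid DFA (any DFA recognizing the same language is acceptable):
States: {q0, q1, dead}
Start: q0
Accepting: {q0, q1}
Transitions (accepting states marked with *):
State | 0 | 1 | Accepting
-------------------------
q0    | q0 | q1 | *
q1    | q0 | dead | *
dead  | dead | dead |  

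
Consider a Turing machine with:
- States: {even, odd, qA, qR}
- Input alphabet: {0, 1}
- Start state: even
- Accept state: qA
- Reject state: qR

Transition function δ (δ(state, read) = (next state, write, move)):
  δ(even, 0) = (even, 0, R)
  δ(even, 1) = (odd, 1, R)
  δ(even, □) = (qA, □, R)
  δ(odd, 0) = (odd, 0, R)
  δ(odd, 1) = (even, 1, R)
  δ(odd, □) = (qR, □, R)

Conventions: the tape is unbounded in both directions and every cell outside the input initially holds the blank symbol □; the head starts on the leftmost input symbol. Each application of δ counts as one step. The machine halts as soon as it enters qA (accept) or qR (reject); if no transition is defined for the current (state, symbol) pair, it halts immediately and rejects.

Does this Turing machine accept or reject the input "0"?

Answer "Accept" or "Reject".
Step 0: [even]0 (head at position 0)
Step 1: δ(even, 0) = (even, 0, R)  ⊢  0[even]□ (head at position 1)
Step 2: δ(even, □) = (qA, □, R)  ⊢  0□[qA]□ (head at position 2)
The machine is in qA, so it halts and accepts.

Final answer: Accept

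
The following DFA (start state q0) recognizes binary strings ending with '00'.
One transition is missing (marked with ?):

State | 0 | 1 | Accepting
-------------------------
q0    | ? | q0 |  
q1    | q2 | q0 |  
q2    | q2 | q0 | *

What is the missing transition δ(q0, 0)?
q1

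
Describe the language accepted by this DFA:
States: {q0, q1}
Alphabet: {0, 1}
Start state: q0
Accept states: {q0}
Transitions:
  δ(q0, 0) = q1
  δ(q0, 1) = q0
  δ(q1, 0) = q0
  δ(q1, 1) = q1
Analyzing the DFA structure:
Start state: q0
Accept states: {q0}
Interpreting what each state remembers (checking against the transitions):
  q0: an even number of 0s has been read so far
  q1: an odd number of 0s has been read so far
  δ(q0, 0): in q0 (an even number of 0s has been read so far), after reading 0 we have: an odd number of 0s has been read so far → q1
  δ(q0, 1): in q0 (an even number of 0s has been read so far), after reading 1 we have: an even number of 0s has been read so far → q0
  δ(q1, 0): in q1 (an odd number of 0s has been read so far), after reading 0 we have: an even number of 0s has been read so far → q0
  δ(q1, 1): in q1 (an odd number of 0s has been read so far), after reading 1 we have: an odd number of 0s has been read so far → q1
A string is accepted iff it ends in {q0}, i.e. an even number of 0s has been read so far.
Language: All binary strings with an even number of 0s

Final answer: All binary strings with an even number of 0s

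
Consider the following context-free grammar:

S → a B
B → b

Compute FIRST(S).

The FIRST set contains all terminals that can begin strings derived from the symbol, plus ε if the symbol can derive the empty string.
S has the single production S → a B, whose right-hand side begins with the terminal a. So FIRST(S) = {a}.

Final answer: {a}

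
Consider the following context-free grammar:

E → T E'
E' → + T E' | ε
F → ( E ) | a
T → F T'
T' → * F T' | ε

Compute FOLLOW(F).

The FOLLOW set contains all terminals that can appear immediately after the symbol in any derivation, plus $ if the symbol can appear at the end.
Useful FIRST sets: FIRST(E') = {+, ε}, FIRST(T') = {*, ε} (both E' and T' are nullable).
FOLLOW(E): E is the start symbol → $; E appears in F → ( E ) followed by ')' → FOLLOW(E) = {), $}.
FOLLOW(E'): E' appears at the right end of E → T E' and of E' → + T E', so FOLLOW(E') ⊇ FOLLOW(E) (the second occurrence adds nothing new). FOLLOW(E') = {), $}.
FOLLOW(T): in E → T E' and E' → + T E', T is followed by E': add FIRST(E') minus ε = {+}; since E' is nullable, also add FOLLOW(E) and FOLLOW(E') = {), $}. FOLLOW(T) = {+, ), $}.
FOLLOW(T'): T' appears at the right end of T → F T' and of T' → * F T', so FOLLOW(T') = FOLLOW(T) = {+, ), $}.
FOLLOW(F): in T → F T' and T' → * F T', F is followed by T': add FIRST(T') minus ε = {*}; since T' is nullable, also add FOLLOW(T) and FOLLOW(T') = {+, ), $}. FOLLOW(F) = {*, +, ), $}.

Final answer: {$, ), *, +}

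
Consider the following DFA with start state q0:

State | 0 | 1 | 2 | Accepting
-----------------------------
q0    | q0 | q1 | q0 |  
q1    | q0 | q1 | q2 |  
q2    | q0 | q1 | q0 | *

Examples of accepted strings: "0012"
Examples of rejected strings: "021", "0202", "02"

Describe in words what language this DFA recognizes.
strings over {0,1,2} ending with '12'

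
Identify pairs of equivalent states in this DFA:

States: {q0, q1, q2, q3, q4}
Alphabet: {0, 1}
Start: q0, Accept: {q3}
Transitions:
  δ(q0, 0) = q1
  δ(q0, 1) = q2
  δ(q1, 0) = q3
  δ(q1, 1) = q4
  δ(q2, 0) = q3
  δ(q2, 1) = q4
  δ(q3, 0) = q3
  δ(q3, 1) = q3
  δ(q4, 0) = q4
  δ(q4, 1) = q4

Using the table-filling algorithm:
Round 0 – mark pairs where exactly one state is accepting: (q0,q3), (q1,q3), (q2,q3), (q3,q4)
Round 1 – newly marked: (q0,q1) [on 0: q1 vs q3, already marked]; (q0,q2) [on 0: q1 vs q3, already marked]; (q1,q4) [on 0: q3 vs q4, already marked]; (q2,q4) [on 0: q3 vs q4, already marked]
Round 2 – newly marked: (q0,q4) [on 0: q1 vs q4, already marked]
No further pairs can be marked.
(q1, q2) unmarked: δ(q1,0)=q3, δ(q2,0)=q3; δ(q1,1)=q4, δ(q2,1)=q4 → equivalent
Equivalent pairs: (q1, q2)

Final answer: Equivalent pairs: (q1, q2)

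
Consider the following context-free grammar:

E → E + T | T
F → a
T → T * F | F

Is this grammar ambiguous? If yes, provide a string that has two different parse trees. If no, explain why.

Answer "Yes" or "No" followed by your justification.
This is the standard stratified expression grammar: '+' is introduced only by the left-recursive rule E → E + T and '*' only by the left-recursive rule T → T * F, with F → a. For any string, the last '+' must be the one produced at the root E (everything after it is a T containing no '+'), and likewise within each T the last '*' is produced at its root. This fixes the parse tree uniquely (left-associative, '*' binding tighter than '+'), so every string has exactly one parse tree.

Final answer: No - the grammar is unambiguous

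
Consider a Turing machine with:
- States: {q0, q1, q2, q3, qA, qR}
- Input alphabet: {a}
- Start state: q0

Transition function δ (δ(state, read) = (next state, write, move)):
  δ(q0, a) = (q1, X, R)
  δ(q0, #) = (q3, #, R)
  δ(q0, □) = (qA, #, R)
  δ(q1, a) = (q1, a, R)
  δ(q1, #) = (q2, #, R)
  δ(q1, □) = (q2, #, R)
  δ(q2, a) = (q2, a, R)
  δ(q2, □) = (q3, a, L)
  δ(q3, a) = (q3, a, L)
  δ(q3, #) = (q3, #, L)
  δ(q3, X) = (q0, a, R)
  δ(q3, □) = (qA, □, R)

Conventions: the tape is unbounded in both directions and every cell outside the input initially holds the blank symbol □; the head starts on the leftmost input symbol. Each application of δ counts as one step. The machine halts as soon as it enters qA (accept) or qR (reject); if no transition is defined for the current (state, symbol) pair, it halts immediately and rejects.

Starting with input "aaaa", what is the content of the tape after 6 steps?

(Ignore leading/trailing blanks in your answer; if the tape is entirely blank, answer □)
Step 0: [q0]aaaa (head at position 0)
Step 1: δ(q0, a) = (q1, X, R)  ⊢  X[q1]aaa (head at position 1)
Step 2: δ(q1, a) = (q1, a, R)  ⊢  Xa[q1]aa (head at position 2)
Step 3: δ(q1, a) = (q1, a, R)  ⊢  Xaa[q1]a (head at position 3)
Step 4: δ(q1, a) = (q1, a, R)  ⊢  Xaaa[q1]□ (head at position 4)
Step 5: δ(q1, □) = (q2, #, R)  ⊢  Xaaa#[q2]□ (head at position 5)
Step 6: δ(q2, □) = (q3, a, L)  ⊢  Xaaa[q3]#a (head at position 4)
Tape after 6 steps (ignoring surrounding blanks): Xaaa#a

Final answer: Tape: Xaaa#a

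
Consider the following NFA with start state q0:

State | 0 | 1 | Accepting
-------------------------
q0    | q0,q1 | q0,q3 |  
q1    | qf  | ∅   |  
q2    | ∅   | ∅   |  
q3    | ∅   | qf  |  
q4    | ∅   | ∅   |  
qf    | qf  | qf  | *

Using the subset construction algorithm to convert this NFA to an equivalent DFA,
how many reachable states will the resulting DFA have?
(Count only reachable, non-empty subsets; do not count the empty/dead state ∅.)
Start subset: {q0}
{q0}: on 0 → {q0, q1}, on 1 → {q0, q3}
{q0, q1}: on 0 → {q0, q1, qf}, on 1 → {q0, q3}
{q0, q3}: on 0 → {q0, q1}, on 1 → {q0, q3, qf}
{q0, q1, qf}: on 0 → {q0, q1, qf}, on 1 → {q0, q3, qf}
{q0, q3, qf}: on 0 → {q0, q1, qf}, on 1 → {q0, q3, qf}
Reachable non-empty subsets: {q0}, {q0, q1}, {q0, q3}, {q0, q1, qf}, {q0, q3, qf} — 5 in total.

Final answer: 5 states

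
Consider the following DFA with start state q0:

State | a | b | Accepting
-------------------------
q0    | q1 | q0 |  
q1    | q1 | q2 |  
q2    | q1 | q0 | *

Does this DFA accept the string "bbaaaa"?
Start in q0.
Read 'b': q0 → q0
Read 'b': q0 → q0
Read 'a': q0 → q1
Read 'a': q1 → q1
Read 'a': q1 → q1
Read 'a': q1 → q1
Final state q1 is not accepting, so the string is rejected.

Final answer: No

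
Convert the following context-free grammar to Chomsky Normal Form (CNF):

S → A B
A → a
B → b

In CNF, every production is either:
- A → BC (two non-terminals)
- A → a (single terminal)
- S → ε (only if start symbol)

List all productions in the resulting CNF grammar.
The grammar has no ε-productions or unit productions to eliminate.
S → A B is already in CNF (two non-terminals) – keep it.
A → a is already in CNF (single terminal) – keep it.
B → b is already in CNF (single terminal) – keep it.
Resulting CNF grammar (3 productions): A → a; B → b; S → A B

Final answer: A → a; B → b; S → A B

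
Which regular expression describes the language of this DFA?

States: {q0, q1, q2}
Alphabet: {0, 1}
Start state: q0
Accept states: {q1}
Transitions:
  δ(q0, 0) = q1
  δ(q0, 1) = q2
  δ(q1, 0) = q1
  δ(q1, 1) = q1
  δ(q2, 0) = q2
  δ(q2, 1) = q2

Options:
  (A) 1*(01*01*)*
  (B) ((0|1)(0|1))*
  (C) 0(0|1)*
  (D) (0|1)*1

Testing sample strings against the DFA:
  '11' -> rejected
  '011' -> accepted
  '010' -> accepted
  '011' -> accepted
Checking each option for a counterexample:
  (A) 1*(01*01*)*: ε is rejected by the DFA but matches the regex → eliminated
  (B) ((0|1)(0|1))*: ε is rejected by the DFA but matches the regex → eliminated
  (C) 0(0|1)*: agrees with the DFA on all strings of length ≤ 4
  (D) (0|1)*1: '0' is accepted by the DFA but does not match the regex → eliminated
Only (C) 0(0|1)* is consistent with the DFA.

Final answer: (C) 0(0|1)*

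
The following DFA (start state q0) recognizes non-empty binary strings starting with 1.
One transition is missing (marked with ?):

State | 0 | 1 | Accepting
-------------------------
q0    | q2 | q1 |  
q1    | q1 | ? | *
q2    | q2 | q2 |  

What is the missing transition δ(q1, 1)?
q1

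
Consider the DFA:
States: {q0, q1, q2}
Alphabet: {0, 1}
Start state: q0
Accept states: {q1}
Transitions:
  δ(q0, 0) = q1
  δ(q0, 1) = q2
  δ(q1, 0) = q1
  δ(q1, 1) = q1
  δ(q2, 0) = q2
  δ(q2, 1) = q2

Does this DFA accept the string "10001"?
Processing string "10001":
  q0 --1--> q2
  q2 --0--> q2
  q2 --0--> q2
  q2 --0--> q2
  q2 --1--> q2
Final state: q2
Accept states: {q1}
q2 is not an accept state, so the string is rejected.

Final answer: No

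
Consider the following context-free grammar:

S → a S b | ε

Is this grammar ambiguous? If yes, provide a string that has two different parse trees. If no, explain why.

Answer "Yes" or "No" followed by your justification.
At every step exactly one production applies: if the remaining string to generate is non-empty it starts with a and ends with b, forcing S → a S b; if it is empty, S → ε is forced. Hence each string a^n b^n has exactly one derivation (S → a S b applied n times, then S → ε) and one parse tree.

Final answer: No - the grammar is unambiguous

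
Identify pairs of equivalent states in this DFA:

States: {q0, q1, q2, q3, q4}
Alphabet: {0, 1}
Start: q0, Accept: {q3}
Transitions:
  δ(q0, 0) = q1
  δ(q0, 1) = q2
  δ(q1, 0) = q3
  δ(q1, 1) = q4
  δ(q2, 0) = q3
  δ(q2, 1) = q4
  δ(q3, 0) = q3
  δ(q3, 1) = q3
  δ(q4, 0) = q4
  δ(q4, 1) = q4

Using the table-filling algorithm:
Round 0 – mark pairs where exactly one state is accepting: (q0,q3), (q1,q3), (q2,q3), (q3,q4)
Round 1 – newly marked: (q0,q1) [on 0: q1 vs q3, already marked]; (q0,q2) [on 0: q1 vs q3, already marked]; (q1,q4) [on 0: q3 vs q4, already marked]; (q2,q4) [on 0: q3 vs q4, already marked]
Round 2 – newly marked: (q0,q4) [on 0: q1 vs q4, already marked]
No further pairs can be marked.
(q1, q2) unmarked: δ(q1,0)=q3, δ(q2,0)=q3; δ(q1,1)=q4, δ(q2,1)=q4 → equivalent
Equivalent pairs: (q1, q2)

Final answer: Equivalent pairs: (q1, q2)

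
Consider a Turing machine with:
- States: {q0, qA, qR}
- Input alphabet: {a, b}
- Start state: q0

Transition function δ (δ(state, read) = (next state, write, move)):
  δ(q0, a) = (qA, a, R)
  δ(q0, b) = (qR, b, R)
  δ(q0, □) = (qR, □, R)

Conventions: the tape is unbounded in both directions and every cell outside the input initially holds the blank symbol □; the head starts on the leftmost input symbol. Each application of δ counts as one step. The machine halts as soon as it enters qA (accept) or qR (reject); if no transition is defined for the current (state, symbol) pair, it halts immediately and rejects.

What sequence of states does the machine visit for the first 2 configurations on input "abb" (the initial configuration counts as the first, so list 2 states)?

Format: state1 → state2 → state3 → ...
Step 0: [q0]abb (head at position 0)
Step 1: δ(q0, a) = (qA, a, R)  ⊢  a[qA]bb (head at position 1)
Reading off the states of these 2 configurations: q0 → qA

Final answer: q0 → qA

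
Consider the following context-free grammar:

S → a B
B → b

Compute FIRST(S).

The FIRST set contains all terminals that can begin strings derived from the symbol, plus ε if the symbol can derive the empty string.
S has the single production S → a B, whose right-hand side begins with the terminal a. So FIRST(S) = {a}.

Final answer: {a}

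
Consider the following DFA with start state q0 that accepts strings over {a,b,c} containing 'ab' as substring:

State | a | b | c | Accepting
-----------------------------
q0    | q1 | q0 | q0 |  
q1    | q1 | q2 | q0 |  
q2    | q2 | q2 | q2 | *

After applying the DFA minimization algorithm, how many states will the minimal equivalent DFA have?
All 3 states are reachable from q0, so none can be removed as unreachable.
Table-filling: first mark every (accepting, non-accepting) pair as distinguishable (accepting: {q2}; non-accepting: {q0, q1}).
Round 1: (q0, q1) on 'b' go to q0 and q2, already distinguishable → mark.
Every pair of states is distinguishable, so the DFA is already minimal.
Equivalence classes: {q0}, {q1}, {q2} → 3 states.

Final answer: 3 states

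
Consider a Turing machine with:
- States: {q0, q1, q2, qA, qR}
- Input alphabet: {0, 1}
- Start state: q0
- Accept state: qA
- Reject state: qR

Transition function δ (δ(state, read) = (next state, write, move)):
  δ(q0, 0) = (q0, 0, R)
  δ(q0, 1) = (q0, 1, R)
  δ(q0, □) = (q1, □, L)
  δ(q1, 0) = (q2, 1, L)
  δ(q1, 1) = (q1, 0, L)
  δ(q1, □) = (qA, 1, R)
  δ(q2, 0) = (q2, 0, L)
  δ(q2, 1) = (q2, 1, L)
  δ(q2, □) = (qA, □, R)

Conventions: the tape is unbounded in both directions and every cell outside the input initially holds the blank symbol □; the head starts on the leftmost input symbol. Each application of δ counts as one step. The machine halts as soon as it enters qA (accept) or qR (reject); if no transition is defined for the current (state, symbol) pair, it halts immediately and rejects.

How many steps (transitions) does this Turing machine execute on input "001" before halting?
Step 0: [q0]001 (head at position 0)
Step 1: δ(q0, 0) = (q0, 0, R)  ⊢  0[q0]01 (head at position 1)
Step 2: δ(q0, 0) = (q0, 0, R)  ⊢  00[q0]1 (head at position 2)
Step 3: δ(q0, 1) = (q0, 1, R)  ⊢  001[q0]□ (head at position 3)
Step 4: δ(q0, □) = (q1, □, L)  ⊢  00[q1]1□ (head at position 2)
Step 5: δ(q1, 1) = (q1, 0, L)  ⊢  0[q1]00□ (head at position 1)
Step 6: δ(q1, 0) = (q2, 1, L)  ⊢  [q2]010□ (head at position 0)
Step 7: δ(q2, 0) = (q2, 0, L)  ⊢  [q2]□010□ (head at position -1)
Step 8: δ(q2, □) = (qA, □, R)  ⊢  □[qA]010□ (head at position 0)
The machine is in qA, so it halts and accepts.
Number of transitions executed: 8.

Final answer: 8 steps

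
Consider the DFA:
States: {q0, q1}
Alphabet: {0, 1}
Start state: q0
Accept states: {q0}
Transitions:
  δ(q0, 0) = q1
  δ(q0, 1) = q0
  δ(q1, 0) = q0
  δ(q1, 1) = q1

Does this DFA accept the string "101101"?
Processing string "101101":
  q0 --1--> q0
  q0 --0--> q1
  q1 --1--> q1
  q1 --1--> q1
  q1 --0--> q0
  q0 --1--> q0
Final state: q0
Accept states: {q0}
q0 is an accept state, so the string is accepted.

Final answer: Yes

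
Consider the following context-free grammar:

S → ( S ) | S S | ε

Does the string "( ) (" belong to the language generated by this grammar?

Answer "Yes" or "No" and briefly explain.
Each production adds parentheses only in matched pairs (S → ( S )) or none at all, so every derived string has equally many '(' and ')'. The string ( ) ( has two '(' and one ')', so it cannot be derived.

Final answer: No - no valid derivation exists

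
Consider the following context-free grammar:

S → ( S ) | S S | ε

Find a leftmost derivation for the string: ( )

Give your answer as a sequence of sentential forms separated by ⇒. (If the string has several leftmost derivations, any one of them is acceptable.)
Start with S.
Step 1: the leftmost non-terminal is S; apply S → ( S ):  ( S )
Step 2: the leftmost non-terminal is S; apply S → ε:  ( )

Final answer: S ⇒ ( S ) ⇒ ( )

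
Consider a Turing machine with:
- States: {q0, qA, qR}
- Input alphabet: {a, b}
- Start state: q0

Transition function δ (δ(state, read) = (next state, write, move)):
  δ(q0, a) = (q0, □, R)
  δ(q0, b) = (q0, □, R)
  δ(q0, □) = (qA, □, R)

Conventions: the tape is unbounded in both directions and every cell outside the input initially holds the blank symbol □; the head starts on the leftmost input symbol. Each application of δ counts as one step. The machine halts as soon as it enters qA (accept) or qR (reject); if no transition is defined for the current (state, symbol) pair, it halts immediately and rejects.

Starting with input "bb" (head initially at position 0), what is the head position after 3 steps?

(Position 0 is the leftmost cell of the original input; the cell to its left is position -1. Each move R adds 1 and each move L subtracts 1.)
Step 0: [q0]bb (head at position 0)
Step 1: δ(q0, b) = (q0, □, R)  ⊢  □[q0]b (head at position 1)
Step 2: δ(q0, b) = (q0, □, R)  ⊢  □□[q0]□ (head at position 2)
Step 3: δ(q0, □) = (qA, □, R)  ⊢  □□□[qA]□ (head at position 3)
Head position after 3 steps: 3

Final answer: Position 3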